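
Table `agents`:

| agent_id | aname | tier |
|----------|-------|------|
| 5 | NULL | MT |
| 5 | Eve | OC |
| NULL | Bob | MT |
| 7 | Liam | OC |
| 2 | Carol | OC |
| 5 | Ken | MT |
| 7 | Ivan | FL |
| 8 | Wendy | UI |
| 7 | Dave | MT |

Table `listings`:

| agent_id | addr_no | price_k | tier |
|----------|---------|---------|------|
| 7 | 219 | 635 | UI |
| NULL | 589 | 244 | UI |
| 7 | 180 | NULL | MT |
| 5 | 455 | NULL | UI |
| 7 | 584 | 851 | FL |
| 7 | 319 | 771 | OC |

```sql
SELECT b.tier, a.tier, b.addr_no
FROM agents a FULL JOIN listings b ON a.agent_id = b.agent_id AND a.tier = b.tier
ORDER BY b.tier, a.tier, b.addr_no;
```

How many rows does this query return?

12

FULL OUTER JOIN keeps every row from both sides; unmatched rows get NULL for the other side's columns.
Matching on a.agent_id = b.agent_id AND a.tier = b.tier. A NULL in a compared column never satisfies the condition.
- agent_id=5, tier=MT: no b row matches, row kept with b columns NULL.
- agent_id=5, tier=OC: no b row matches, row kept with b columns NULL.
- agent_id=NULL, tier=MT: no b row matches, row kept with b columns NULL.
- agent_id=7, tier=OC: 1 matching b row(s), so 1 row(s) emitted.
- agent_id=2, tier=OC: no b row matches, row kept with b columns NULL.
- agent_id=5, tier=MT: no b row matches, row kept with b columns NULL.
- agent_id=7, tier=FL: 1 matching b row(s), so 1 row(s) emitted.
- agent_id=8, tier=UI: no b row matches, row kept with b columns NULL.
- agent_id=7, tier=MT: 1 matching b row(s), so 1 row(s) emitted.
- 3 b row(s) had no a match → kept, a columns NULL.
Total: 3 matched + 9 padded = 12 rows.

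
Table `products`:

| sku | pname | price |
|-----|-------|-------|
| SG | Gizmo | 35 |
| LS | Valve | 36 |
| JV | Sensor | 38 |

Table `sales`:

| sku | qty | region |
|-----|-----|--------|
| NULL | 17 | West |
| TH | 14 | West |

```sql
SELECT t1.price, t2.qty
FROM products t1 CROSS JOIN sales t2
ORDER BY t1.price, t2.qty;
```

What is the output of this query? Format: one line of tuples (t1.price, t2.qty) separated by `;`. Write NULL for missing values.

(35, 14); (35, 17); (36, 14); (36, 17); (38, 14); (38, 17)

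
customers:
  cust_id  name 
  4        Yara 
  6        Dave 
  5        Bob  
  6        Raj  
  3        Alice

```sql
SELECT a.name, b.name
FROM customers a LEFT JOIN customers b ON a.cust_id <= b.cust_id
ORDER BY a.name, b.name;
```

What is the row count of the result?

LEFT JOIN keeps every row from `customers a`; unmatched rows get NULL for `customers b`'s columns.
Matching on a.cust_id <= b.cust_id.
Matched pairs: 16; unmatched a rows kept: 0.
Total: 16 rows.

16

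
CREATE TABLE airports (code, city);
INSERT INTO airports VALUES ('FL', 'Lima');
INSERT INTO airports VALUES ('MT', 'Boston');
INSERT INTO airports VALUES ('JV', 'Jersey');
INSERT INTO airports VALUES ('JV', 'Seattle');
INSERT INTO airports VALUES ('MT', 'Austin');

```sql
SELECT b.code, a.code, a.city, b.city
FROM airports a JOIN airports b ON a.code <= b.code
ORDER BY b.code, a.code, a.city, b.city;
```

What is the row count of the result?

17

INNER JOIN keeps only pairs where the ON condition holds.
Matching on a.code <= b.code.
- a[0] code=FL → 5 match(es) in b → 5 row(s).
- a[1] code=MT → 2 match(es) in b → 2 row(s).
- a[2] code=JV → 4 match(es) in b → 4 row(s).
- a[3] code=JV → 4 match(es) in b → 4 row(s).
- a[4] code=MT → 2 match(es) in b → 2 row(s).
Total: 17 rows.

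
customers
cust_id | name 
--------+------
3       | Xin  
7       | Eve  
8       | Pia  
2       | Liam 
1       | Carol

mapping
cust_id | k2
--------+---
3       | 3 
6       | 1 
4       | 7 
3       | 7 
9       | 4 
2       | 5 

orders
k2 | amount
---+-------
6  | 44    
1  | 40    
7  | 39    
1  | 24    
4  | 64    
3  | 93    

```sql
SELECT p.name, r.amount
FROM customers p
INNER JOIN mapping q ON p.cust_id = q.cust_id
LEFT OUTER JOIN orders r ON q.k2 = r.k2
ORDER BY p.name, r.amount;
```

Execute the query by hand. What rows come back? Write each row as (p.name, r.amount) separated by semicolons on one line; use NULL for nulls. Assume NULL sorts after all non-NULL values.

(Liam, NULL); (Xin, 39); (Xin, 93)

Joins associate left-to-right: customers INNER JOIN mapping on cust_id gives 3 intermediate row(s).
Then LEFT JOIN `orders r` on k2: each of those 3 rows is kept; rows whose q.k2 has no match in r get NULL for r's columns.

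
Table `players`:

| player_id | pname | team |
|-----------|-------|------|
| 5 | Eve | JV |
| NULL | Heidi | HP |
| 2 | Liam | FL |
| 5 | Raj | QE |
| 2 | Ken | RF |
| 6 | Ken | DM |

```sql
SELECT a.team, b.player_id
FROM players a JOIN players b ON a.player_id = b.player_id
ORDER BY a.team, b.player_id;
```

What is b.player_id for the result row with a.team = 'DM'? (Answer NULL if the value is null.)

6

INNER JOIN keeps only pairs where the ON condition holds.
Matching on a.player_id = b.player_id. A NULL in a compared column never satisfies the condition.
- player_id=5: 2 matching b row(s), so 2 row(s) emitted.
- player_id=NULL: no matching b row, dropped.
- player_id=2: 2 matching b row(s), so 2 row(s) emitted.
- player_id=5: 2 matching b row(s), so 2 row(s) emitted.
- player_id=2: 2 matching b row(s), so 2 row(s) emitted.
- player_id=6: 1 matching b row(s), so 1 row(s) emitted.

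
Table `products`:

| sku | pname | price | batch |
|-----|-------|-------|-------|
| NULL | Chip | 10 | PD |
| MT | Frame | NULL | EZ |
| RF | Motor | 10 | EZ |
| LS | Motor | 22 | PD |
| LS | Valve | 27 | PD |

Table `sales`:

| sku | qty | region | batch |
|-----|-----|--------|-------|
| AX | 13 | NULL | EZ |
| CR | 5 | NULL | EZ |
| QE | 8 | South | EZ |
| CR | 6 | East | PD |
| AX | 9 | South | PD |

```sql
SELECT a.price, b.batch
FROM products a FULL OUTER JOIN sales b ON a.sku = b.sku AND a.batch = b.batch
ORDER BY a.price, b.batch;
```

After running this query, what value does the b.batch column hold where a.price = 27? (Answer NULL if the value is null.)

FULL OUTER JOIN keeps every row from both sides; unmatched rows get NULL for the other side's columns.
Matching on a.sku = b.sku AND a.batch = b.batch. A NULL in a compared column never satisfies the condition.
- a (sku=NULL, batch=PD) has no partner → padded with NULL.
- a (sku=MT, batch=EZ) has no partner → padded with NULL.
- a (sku=RF, batch=EZ) has no partner → padded with NULL.
- a (sku=LS, batch=PD) has no partner → padded with NULL.
- a (sku=LS, batch=PD) has no partner → padded with NULL.
- plus 5 unmatched b row(s), each kept with NULL a columns.

NULL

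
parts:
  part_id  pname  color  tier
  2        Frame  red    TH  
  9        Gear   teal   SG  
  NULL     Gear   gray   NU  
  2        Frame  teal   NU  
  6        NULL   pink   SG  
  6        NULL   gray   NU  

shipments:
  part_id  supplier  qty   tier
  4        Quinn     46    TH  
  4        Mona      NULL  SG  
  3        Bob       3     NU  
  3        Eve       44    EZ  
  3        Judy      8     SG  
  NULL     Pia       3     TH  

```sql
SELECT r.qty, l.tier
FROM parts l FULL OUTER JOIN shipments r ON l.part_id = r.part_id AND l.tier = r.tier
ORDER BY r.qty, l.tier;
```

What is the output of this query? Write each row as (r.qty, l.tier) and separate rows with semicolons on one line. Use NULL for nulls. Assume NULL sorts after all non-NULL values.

(3, NULL); (3, NULL); (8, NULL); (44, NULL); (46, NULL); (NULL, NU); (NULL, NU); (NULL, NU); (NULL, SG); (NULL, SG); (NULL, TH); (NULL, NULL)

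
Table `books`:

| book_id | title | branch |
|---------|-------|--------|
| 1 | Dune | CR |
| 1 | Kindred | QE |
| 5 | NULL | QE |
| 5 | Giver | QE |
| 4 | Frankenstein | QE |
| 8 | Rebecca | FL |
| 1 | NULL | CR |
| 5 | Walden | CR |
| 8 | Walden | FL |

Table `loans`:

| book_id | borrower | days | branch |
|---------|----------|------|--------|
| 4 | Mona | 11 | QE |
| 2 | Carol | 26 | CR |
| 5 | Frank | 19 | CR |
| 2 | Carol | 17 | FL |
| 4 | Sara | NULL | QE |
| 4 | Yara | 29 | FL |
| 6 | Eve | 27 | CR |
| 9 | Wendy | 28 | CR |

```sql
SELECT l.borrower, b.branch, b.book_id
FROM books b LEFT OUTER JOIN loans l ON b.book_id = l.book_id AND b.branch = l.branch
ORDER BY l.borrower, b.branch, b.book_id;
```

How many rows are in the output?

10

LEFT JOIN keeps every row from `books`; unmatched rows get NULL for `loans`'s columns.
Matching on b.book_id = l.book_id AND b.branch = l.branch.
Matched pairs: 3; unmatched b rows kept: 7.
Total: 3 matched + 7 padded = 10 rows.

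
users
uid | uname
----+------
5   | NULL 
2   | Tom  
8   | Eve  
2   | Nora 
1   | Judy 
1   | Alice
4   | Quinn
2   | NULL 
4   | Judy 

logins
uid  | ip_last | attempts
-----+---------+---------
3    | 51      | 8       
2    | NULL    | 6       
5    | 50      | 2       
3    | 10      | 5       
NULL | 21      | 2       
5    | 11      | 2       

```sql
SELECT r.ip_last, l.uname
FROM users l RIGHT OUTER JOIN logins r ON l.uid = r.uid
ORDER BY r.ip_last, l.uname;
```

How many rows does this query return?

8

RIGHT JOIN keeps every row from `logins`; unmatched rows get NULL for `users`'s columns.
Matching on l.uid = r.uid. A NULL in a compared column never satisfies the condition.
Matched pairs: 5; unmatched r rows kept: 3.
Total: 5 matched + 3 padded = 8 rows.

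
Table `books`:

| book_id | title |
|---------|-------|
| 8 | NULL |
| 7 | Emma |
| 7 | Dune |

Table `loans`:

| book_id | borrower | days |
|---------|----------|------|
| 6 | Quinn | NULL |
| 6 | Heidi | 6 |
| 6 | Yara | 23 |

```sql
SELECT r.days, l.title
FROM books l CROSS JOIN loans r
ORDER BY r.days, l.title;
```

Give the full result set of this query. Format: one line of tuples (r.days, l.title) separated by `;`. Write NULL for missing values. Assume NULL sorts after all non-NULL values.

(6, Dune); (6, Emma); (6, NULL); (23, Dune); (23, Emma); (23, NULL); (NULL, Dune); (NULL, Emma); (NULL, NULL)

CROSS JOIN pairs every row of `books` with every row of `loans`: 3 × 3 = 9 rows.
After projecting and ordering:
r.days | l.title
6 | Dune
6 | Emma
6 | NULL
23 | Dune
23 | Emma
23 | NULL
NULL | Dune
NULL | Emma
NULL | NULL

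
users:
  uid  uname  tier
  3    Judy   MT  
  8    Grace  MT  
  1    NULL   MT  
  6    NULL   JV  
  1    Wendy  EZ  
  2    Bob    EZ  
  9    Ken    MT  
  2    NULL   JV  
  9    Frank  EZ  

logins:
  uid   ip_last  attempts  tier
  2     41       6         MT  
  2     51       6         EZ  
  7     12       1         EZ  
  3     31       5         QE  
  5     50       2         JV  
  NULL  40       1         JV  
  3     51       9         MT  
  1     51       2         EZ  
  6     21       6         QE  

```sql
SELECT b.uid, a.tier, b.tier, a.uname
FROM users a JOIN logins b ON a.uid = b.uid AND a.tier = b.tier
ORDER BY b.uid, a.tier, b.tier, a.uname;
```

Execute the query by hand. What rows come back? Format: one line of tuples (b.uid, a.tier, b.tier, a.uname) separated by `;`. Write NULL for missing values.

INNER JOIN keeps only pairs where the ON condition holds.
Matching on a.uid = b.uid AND a.tier = b.tier. A NULL in a compared column never satisfies the condition.
- a (uid=3, tier=MT) pairs with 1 row(s) of b.
- a (uid=8, tier=MT) has no partner → excluded.
- a (uid=1, tier=MT) has no partner → excluded.
- a (uid=6, tier=JV) has no partner → excluded.
- a (uid=1, tier=EZ) pairs with 1 row(s) of b.
- a (uid=2, tier=EZ) pairs with 1 row(s) of b.
- a (uid=9, tier=MT) has no partner → excluded.
- a (uid=2, tier=JV) has no partner → excluded.
- a (uid=9, tier=EZ) has no partner → excluded.
After projecting and ordering:
b.uid | a.tier | b.tier | a.uname
1 | EZ | EZ | Wendy
2 | EZ | EZ | Bob
3 | MT | MT | Judy

(1, EZ, EZ, Wendy); (2, EZ, EZ, Bob); (3, MT, MT, Judy)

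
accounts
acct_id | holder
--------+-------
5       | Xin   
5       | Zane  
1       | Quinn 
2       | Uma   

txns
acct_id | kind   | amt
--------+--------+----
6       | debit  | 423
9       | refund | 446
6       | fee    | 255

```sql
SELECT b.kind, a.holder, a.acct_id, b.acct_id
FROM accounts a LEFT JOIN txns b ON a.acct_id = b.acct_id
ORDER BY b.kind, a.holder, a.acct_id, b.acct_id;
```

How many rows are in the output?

4

LEFT JOIN keeps every row from `accounts`; unmatched rows get NULL for `txns`'s columns.
Matching on a.acct_id = b.acct_id.
- a[0] acct_id=5 → no match; kept with NULLs on the b side.
- a[1] acct_id=5 → no match; kept with NULLs on the b side.
- a[2] acct_id=1 → no match; kept with NULLs on the b side.
- a[3] acct_id=2 → no match; kept with NULLs on the b side.
Total: 0 matched + 4 padded = 4 rows.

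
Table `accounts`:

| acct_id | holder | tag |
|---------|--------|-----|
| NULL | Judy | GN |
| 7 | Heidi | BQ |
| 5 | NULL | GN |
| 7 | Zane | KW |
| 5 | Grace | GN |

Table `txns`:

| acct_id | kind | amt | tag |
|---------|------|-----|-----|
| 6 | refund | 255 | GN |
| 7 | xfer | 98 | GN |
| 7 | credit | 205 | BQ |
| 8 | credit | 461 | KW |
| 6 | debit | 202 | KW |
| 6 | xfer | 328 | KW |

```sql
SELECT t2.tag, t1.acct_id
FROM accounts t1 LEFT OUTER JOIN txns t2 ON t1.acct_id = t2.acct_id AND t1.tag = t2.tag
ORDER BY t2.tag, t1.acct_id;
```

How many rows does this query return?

5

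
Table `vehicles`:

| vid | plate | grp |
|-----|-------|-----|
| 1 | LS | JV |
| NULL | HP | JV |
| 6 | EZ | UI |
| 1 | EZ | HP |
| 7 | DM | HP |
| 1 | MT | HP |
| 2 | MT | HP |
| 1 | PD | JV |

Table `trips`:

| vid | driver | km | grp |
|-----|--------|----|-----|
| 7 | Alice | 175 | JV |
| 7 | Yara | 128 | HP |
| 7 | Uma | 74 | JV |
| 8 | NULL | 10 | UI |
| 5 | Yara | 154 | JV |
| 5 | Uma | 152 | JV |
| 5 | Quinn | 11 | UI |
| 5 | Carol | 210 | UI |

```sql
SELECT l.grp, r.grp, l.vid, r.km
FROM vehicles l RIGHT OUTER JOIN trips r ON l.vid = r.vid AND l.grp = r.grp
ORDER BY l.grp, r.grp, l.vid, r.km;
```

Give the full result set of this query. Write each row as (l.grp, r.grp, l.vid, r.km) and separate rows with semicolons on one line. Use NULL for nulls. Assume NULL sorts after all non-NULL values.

(HP, HP, 7, 128); (NULL, JV, NULL, 74); (NULL, JV, NULL, 152); (NULL, JV, NULL, 154); (NULL, JV, NULL, 175); (NULL, UI, NULL, 10); (NULL, UI, NULL, 11); (NULL, UI, NULL, 210)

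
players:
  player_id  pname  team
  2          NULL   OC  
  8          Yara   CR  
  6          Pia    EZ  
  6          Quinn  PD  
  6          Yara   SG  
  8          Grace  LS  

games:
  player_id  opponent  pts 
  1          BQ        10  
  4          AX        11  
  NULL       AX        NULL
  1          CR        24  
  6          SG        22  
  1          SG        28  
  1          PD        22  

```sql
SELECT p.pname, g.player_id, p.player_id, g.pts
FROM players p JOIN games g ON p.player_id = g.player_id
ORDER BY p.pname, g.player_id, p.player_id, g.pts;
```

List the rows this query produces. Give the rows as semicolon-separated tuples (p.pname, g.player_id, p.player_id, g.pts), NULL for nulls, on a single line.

INNER JOIN keeps only pairs where the ON condition holds.
Matching on p.player_id = g.player_id. A NULL in a compared column never satisfies the condition.
- p row (player_id=2): no match → dropped.
- p row (player_id=8): no match → dropped.
- p row (player_id=6): matches 1 g row(s) → 1 output row(s).
- p row (player_id=6): matches 1 g row(s) → 1 output row(s).
- p row (player_id=6): matches 1 g row(s) → 1 output row(s).
- p row (player_id=8): no match → dropped.
After projecting and ordering:
p.pname | g.player_id | p.player_id | g.pts
Pia | 6 | 6 | 22
Quinn | 6 | 6 | 22
Yara | 6 | 6 | 22

(Pia, 6, 6, 22); (Quinn, 6, 6, 22); (Yara, 6, 6, 22)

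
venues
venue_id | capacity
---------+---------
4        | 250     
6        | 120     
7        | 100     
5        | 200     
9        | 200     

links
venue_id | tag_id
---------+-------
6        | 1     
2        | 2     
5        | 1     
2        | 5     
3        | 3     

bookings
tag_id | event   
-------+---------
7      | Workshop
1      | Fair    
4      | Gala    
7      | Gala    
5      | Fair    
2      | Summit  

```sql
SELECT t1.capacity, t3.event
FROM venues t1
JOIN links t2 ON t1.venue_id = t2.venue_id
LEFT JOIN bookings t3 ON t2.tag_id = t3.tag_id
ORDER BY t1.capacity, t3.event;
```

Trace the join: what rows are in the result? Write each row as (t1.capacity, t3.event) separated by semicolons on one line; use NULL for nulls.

(120, Fair); (200, Fair)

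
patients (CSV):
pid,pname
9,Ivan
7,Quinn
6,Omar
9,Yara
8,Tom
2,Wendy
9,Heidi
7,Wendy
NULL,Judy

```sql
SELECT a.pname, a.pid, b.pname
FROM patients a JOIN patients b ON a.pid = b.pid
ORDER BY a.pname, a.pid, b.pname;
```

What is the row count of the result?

INNER JOIN keeps only pairs where the ON condition holds.
Matching on a.pid = b.pid. A NULL in a compared column never satisfies the condition.
- a row (pid=9): matches 3 b row(s) → 3 output row(s).
- a row (pid=7): matches 2 b row(s) → 2 output row(s).
- a row (pid=6): matches 1 b row(s) → 1 output row(s).
- a row (pid=9): matches 3 b row(s) → 3 output row(s).
- a row (pid=8): matches 1 b row(s) → 1 output row(s).
- a row (pid=2): matches 1 b row(s) → 1 output row(s).
- a row (pid=9): matches 3 b row(s) → 3 output row(s).
- a row (pid=7): matches 2 b row(s) → 2 output row(s).
- a row (pid=NULL): no match → dropped.
Total: 16 rows.

16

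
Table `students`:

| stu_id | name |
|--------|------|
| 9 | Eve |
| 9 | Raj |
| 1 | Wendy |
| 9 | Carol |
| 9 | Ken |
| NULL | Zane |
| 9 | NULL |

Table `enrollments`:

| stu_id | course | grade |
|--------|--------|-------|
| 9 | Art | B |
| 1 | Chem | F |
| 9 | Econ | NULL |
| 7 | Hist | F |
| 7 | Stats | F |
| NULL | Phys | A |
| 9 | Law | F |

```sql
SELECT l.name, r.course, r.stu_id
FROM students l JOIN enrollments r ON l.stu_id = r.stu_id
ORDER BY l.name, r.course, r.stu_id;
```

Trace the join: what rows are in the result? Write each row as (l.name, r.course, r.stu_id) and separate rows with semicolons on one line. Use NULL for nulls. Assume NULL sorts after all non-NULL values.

(Carol, Art, 9); (Carol, Econ, 9); (Carol, Law, 9); (Eve, Art, 9); (Eve, Econ, 9); (Eve, Law, 9); (Ken, Art, 9); (Ken, Econ, 9); (Ken, Law, 9); (Raj, Art, 9); (Raj, Econ, 9); (Raj, Law, 9); (Wendy, Chem, 1); (NULL, Art, 9); (NULL, Econ, 9); (NULL, Law, 9)

INNER JOIN keeps only pairs where the ON condition holds.
Matching on l.stu_id = r.stu_id. A NULL in a compared column never satisfies the condition.
- stu_id=9: 3 matching r row(s), so 3 row(s) emitted.
- stu_id=9: 3 matching r row(s), so 3 row(s) emitted.
- stu_id=1: 1 matching r row(s), so 1 row(s) emitted.
- stu_id=9: 3 matching r row(s), so 3 row(s) emitted.
- stu_id=9: 3 matching r row(s), so 3 row(s) emitted.
- stu_id=NULL: no matching r row, dropped.
- stu_id=9: 3 matching r row(s), so 3 row(s) emitted.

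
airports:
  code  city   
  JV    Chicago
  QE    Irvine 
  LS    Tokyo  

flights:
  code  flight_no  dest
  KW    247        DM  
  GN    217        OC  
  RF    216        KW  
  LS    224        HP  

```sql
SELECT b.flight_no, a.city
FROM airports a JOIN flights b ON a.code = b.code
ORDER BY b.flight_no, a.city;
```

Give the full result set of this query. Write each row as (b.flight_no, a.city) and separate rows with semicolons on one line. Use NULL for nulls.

(224, Tokyo)

INNER JOIN keeps only pairs where the ON condition holds.
Matching on a.code = b.code.
- a row (code=JV): no match → dropped.
- a row (code=QE): no match → dropped.
- a row (code=LS): matches 1 b row(s) → 1 output row(s).
After projecting and ordering:
b.flight_no | a.city
224 | Tokyo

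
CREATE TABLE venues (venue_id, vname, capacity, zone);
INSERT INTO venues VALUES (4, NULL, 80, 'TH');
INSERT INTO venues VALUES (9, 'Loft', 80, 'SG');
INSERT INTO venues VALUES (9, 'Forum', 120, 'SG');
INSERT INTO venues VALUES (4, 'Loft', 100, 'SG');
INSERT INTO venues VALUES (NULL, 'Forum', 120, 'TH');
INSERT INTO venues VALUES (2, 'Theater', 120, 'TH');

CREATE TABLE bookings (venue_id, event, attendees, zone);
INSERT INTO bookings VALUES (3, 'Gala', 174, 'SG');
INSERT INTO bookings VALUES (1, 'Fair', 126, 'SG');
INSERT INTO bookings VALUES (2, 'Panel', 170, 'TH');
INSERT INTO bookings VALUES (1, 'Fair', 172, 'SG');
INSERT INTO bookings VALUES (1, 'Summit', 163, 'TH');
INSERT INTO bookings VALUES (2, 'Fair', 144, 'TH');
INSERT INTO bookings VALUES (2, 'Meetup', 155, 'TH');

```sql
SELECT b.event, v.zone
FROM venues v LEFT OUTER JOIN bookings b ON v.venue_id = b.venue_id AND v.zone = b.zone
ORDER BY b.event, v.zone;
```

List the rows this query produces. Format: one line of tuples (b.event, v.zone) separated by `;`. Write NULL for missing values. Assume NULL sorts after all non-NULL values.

LEFT JOIN keeps every row from `venues`; unmatched rows get NULL for `bookings`'s columns.
Matching on v.venue_id = b.venue_id AND v.zone = b.zone. A NULL in a compared column never satisfies the condition.
- v (venue_id=4, zone=TH) has no partner → padded with NULL.
- v (venue_id=9, zone=SG) has no partner → padded with NULL.
- v (venue_id=9, zone=SG) has no partner → padded with NULL.
- v (venue_id=4, zone=SG) has no partner → padded with NULL.
- v (venue_id=NULL, zone=TH) has no partner → padded with NULL.
- v (venue_id=2, zone=TH) pairs with 3 row(s) of b.
After projecting and ordering:
b.event | v.zone
Fair | TH
Meetup | TH
Panel | TH
NULL | SG
NULL | SG
NULL | SG
NULL | TH
NULL | TH

(Fair, TH); (Meetup, TH); (Panel, TH); (NULL, SG); (NULL, SG); (NULL, SG); (NULL, TH); (NULL, TH)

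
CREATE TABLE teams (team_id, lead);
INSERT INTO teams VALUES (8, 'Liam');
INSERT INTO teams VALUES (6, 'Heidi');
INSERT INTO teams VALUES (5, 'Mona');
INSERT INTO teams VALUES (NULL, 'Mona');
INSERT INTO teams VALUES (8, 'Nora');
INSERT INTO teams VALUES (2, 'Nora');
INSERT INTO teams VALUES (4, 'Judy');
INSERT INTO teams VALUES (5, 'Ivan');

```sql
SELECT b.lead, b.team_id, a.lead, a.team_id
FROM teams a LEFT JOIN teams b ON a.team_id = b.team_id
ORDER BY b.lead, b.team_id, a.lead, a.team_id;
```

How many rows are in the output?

LEFT JOIN keeps every row from `teams a`; unmatched rows get NULL for `teams b`'s columns.
Matching on a.team_id = b.team_id. A NULL in a compared column never satisfies the condition.
Matched pairs: 11; unmatched a rows kept: 1.
Total: 11 matched + 1 padded = 12 rows.

12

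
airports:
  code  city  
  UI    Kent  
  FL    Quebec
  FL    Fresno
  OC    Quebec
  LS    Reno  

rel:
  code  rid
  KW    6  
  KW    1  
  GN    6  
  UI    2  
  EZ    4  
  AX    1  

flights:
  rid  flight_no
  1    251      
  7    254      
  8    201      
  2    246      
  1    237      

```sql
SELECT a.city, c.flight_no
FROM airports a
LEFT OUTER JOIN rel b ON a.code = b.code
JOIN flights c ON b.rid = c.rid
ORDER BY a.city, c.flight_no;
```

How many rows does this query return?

Joins associate left-to-right: airports LEFT JOIN rel on code gives 5 intermediate row(s).
Then INNER JOIN `flights c` on rid: keep only rows whose b.rid appears in c.
Result: 1 row(s).

1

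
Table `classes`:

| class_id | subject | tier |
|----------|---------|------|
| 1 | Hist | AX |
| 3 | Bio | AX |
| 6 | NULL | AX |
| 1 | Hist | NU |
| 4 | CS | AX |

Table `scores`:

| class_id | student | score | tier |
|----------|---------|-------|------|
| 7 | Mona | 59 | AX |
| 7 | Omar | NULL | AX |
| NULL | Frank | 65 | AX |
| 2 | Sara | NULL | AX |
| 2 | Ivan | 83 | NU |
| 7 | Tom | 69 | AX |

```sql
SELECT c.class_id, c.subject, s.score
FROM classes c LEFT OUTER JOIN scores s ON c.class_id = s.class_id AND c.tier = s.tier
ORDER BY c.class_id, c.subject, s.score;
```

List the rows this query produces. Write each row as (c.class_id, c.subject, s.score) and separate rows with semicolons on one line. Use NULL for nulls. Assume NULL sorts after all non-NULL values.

LEFT JOIN keeps every row from `classes`; unmatched rows get NULL for `scores`'s columns.
Matching on c.class_id = s.class_id AND c.tier = s.tier. A NULL in a compared column never satisfies the condition.
- c (class_id=1, tier=AX) has no partner → padded with NULL.
- c (class_id=3, tier=AX) has no partner → padded with NULL.
- c (class_id=6, tier=AX) has no partner → padded with NULL.
- c (class_id=1, tier=NU) has no partner → padded with NULL.
- c (class_id=4, tier=AX) has no partner → padded with NULL.
After projecting and ordering:
c.class_id | c.subject | s.score
1 | Hist | NULL
1 | Hist | NULL
3 | Bio | NULL
4 | CS | NULL
6 | NULL | NULL

(1, Hist, NULL); (1, Hist, NULL); (3, Bio, NULL); (4, CS, NULL); (6, NULL, NULL)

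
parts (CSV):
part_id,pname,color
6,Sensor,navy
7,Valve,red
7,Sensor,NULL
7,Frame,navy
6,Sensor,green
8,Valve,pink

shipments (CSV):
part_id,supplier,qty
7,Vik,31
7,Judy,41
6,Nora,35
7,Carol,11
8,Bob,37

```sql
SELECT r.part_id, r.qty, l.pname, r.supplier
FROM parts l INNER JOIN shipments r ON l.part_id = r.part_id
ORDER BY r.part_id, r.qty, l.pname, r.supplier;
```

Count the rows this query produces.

12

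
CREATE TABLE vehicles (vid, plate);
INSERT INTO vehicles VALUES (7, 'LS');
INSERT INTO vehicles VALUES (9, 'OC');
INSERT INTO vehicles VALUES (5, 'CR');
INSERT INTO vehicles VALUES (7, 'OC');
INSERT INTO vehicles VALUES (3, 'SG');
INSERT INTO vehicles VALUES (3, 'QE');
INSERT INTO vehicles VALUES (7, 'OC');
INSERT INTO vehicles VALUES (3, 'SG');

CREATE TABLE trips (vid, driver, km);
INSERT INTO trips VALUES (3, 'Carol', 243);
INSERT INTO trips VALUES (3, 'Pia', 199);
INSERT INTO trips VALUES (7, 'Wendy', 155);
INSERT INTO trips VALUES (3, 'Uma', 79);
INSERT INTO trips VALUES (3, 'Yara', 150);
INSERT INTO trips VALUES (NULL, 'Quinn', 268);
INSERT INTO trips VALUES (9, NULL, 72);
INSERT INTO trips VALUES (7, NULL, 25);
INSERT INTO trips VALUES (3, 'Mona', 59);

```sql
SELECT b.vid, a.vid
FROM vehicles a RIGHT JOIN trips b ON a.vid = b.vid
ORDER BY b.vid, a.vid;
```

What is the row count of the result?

23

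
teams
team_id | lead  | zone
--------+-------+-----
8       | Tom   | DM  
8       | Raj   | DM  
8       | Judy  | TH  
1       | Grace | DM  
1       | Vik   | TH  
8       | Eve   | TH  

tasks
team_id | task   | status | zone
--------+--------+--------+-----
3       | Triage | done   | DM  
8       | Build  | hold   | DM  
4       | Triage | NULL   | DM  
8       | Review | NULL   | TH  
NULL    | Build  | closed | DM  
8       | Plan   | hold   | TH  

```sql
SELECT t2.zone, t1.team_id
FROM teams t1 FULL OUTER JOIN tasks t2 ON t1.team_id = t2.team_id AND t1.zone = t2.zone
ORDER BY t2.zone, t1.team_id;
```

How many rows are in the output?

FULL OUTER JOIN keeps every row from both sides; unmatched rows get NULL for the other side's columns.
Matching on t1.team_id = t2.team_id AND t1.zone = t2.zone. A NULL in a compared column never satisfies the condition.
- t1 row (team_id=8, zone=DM): matches 1 t2 row(s) → 1 output row(s).
- t1 row (team_id=8, zone=DM): matches 1 t2 row(s) → 1 output row(s).
- t1 row (team_id=8, zone=TH): matches 2 t2 row(s) → 2 output row(s).
- t1 row (team_id=1, zone=DM): no match → kept, t2 columns NULL.
- t1 row (team_id=1, zone=TH): no match → kept, t2 columns NULL.
- t1 row (team_id=8, zone=TH): matches 2 t2 row(s) → 2 output row(s).
- plus 3 unmatched t2 row(s), each kept with NULL t1 columns.
Total: 6 matched + 5 padded = 11 rows.

11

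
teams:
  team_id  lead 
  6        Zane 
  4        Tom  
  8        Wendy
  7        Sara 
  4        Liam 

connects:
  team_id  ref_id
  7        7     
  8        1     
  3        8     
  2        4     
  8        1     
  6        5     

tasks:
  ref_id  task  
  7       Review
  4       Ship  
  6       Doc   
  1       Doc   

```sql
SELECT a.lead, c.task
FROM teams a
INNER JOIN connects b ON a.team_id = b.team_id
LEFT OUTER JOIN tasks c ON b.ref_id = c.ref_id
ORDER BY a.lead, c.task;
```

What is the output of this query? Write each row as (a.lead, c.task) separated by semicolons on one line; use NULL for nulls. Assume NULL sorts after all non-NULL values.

Evaluate left to right. First `teams a INNER JOIN connects b` on team_id: 4 row(s).
Then LEFT JOIN `tasks c` on ref_id: each of those 4 rows is kept; rows whose b.ref_id has no match in c get NULL for c's columns.

(Sara, Review); (Wendy, Doc); (Wendy, Doc); (Zane, NULL)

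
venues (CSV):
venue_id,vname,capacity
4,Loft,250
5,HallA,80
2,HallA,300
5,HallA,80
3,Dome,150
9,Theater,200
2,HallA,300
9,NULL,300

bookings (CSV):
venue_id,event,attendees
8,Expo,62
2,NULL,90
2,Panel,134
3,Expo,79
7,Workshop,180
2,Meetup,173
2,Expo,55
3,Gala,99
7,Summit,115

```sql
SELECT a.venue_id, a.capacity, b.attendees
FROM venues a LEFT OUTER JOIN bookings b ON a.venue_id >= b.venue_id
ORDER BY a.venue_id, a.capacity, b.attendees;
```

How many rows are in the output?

LEFT JOIN keeps every row from `venues`; unmatched rows get NULL for `bookings`'s columns.
Matching on a.venue_id >= b.venue_id.
- a row (venue_id=4): matches 6 b row(s) → 6 output row(s).
- a row (venue_id=5): matches 6 b row(s) → 6 output row(s).
- a row (venue_id=2): matches 4 b row(s) → 4 output row(s).
- a row (venue_id=5): matches 6 b row(s) → 6 output row(s).
- a row (venue_id=3): matches 6 b row(s) → 6 output row(s).
- a row (venue_id=9): matches 9 b row(s) → 9 output row(s).
- a row (venue_id=2): matches 4 b row(s) → 4 output row(s).
- a row (venue_id=9): matches 9 b row(s) → 9 output row(s).
Total: 50 rows.

50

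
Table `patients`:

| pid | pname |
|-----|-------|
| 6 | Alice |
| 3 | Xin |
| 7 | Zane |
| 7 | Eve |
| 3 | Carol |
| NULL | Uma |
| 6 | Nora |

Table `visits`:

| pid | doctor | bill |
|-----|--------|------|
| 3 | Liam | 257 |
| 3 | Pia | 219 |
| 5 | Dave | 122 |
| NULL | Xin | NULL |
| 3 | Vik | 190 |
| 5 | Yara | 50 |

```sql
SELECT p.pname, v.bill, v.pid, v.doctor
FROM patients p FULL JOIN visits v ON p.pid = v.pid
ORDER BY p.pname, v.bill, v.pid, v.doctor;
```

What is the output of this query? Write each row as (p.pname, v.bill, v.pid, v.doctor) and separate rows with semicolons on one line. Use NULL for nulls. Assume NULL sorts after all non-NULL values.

FULL OUTER JOIN keeps every row from both sides; unmatched rows get NULL for the other side's columns.
Matching on p.pid = v.pid. A NULL in a compared column never satisfies the condition.
- p (pid=6) has no partner → padded with NULL.
- p (pid=3) pairs with 3 row(s) of v.
- p (pid=7) has no partner → padded with NULL.
- p (pid=7) has no partner → padded with NULL.
- p (pid=3) pairs with 3 row(s) of v.
- p (pid=NULL) has no partner → padded with NULL.
- p (pid=6) has no partner → padded with NULL.
- plus 3 unmatched v row(s), each kept with NULL p columns.

(Alice, NULL, NULL, NULL); (Carol, 190, 3, Vik); (Carol, 219, 3, Pia); (Carol, 257, 3, Liam); (Eve, NULL, NULL, NULL); (Nora, NULL, NULL, NULL); (Uma, NULL, NULL, NULL); (Xin, 190, 3, Vik); (Xin, 219, 3, Pia); (Xin, 257, 3, Liam); (Zane, NULL, NULL, NULL); (NULL, 50, 5, Yara); (NULL, 122, 5, Dave); (NULL, NULL, NULL, Xin)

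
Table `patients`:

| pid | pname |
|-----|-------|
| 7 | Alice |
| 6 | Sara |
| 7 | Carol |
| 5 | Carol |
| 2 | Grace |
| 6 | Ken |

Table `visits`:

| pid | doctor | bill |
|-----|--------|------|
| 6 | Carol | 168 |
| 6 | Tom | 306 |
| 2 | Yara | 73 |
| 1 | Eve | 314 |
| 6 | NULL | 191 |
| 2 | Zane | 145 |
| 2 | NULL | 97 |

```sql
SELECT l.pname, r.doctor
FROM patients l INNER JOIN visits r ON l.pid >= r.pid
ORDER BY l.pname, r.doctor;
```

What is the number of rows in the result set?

36

INNER JOIN keeps only pairs where the ON condition holds.
Matching on l.pid >= r.pid.
- l[0] pid=7 → 7 match(es) in r → 7 row(s).
- l[1] pid=6 → 7 match(es) in r → 7 row(s).
- l[2] pid=7 → 7 match(es) in r → 7 row(s).
- l[3] pid=5 → 4 match(es) in r → 4 row(s).
- l[4] pid=2 → 4 match(es) in r → 4 row(s).
- l[5] pid=6 → 7 match(es) in r → 7 row(s).
Total: 36 rows.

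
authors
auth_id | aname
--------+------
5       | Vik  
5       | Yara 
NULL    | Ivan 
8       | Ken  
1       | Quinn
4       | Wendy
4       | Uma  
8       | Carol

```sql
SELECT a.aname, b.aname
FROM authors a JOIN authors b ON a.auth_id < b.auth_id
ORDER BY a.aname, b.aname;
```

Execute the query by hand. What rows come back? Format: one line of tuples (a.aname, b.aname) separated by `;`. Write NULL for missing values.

(Quinn, Carol); (Quinn, Ken); (Quinn, Uma); (Quinn, Vik); (Quinn, Wendy); (Quinn, Yara); (Uma, Carol); (Uma, Ken); (Uma, Vik); (Uma, Yara); (Vik, Carol); (Vik, Ken); (Wendy, Carol); (Wendy, Ken); (Wendy, Vik); (Wendy, Yara); (Yara, Carol); (Yara, Ken)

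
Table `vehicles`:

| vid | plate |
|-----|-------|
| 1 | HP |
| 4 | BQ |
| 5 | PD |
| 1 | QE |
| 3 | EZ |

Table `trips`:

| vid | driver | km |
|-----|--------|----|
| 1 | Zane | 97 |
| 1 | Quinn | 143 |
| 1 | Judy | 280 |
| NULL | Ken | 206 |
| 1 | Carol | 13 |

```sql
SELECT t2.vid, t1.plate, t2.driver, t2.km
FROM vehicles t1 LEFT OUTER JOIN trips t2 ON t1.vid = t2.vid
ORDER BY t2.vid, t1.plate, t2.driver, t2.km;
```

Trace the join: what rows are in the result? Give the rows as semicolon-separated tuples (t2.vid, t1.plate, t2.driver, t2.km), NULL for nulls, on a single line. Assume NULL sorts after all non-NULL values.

(1, HP, Carol, 13); (1, HP, Judy, 280); (1, HP, Quinn, 143); (1, HP, Zane, 97); (1, QE, Carol, 13); (1, QE, Judy, 280); (1, QE, Quinn, 143); (1, QE, Zane, 97); (NULL, BQ, NULL, NULL); (NULL, EZ, NULL, NULL); (NULL, PD, NULL, NULL)

LEFT JOIN keeps every row from `vehicles`; unmatched rows get NULL for `trips`'s columns.
Matching on t1.vid = t2.vid. A NULL in a compared column never satisfies the condition.
Matched pairs: 8; unmatched t1 rows kept: 3.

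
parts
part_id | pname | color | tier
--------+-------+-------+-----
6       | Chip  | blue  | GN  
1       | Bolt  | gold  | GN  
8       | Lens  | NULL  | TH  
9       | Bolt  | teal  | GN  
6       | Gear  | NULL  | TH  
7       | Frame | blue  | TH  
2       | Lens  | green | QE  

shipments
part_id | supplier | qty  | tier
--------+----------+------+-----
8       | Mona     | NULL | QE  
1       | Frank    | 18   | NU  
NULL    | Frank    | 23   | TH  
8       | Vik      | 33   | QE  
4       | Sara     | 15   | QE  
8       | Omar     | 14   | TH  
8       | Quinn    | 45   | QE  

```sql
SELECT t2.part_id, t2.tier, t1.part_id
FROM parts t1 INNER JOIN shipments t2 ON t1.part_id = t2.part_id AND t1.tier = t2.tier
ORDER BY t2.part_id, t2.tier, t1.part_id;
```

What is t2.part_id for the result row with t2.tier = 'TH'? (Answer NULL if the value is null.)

8

INNER JOIN keeps only pairs where the ON condition holds.
Matching on t1.part_id = t2.part_id AND t1.tier = t2.tier. A NULL in a compared column never satisfies the condition.
- t1 row (part_id=6, tier=GN): no match → dropped.
- t1 row (part_id=1, tier=GN): no match → dropped.
- t1 row (part_id=8, tier=TH): matches 1 t2 row(s) → 1 output row(s).
- t1 row (part_id=9, tier=GN): no match → dropped.
- t1 row (part_id=6, tier=TH): no match → dropped.
- t1 row (part_id=7, tier=TH): no match → dropped.
- t1 row (part_id=2, tier=QE): no match → dropped.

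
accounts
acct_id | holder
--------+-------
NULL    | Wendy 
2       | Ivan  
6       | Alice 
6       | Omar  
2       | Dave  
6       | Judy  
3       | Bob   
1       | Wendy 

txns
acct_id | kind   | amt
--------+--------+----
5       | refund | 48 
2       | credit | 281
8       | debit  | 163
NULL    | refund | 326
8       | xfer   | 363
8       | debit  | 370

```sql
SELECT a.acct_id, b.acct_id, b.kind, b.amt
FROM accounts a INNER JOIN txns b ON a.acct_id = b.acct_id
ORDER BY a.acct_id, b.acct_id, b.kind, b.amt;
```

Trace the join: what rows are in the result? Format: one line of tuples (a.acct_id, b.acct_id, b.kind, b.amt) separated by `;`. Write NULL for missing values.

INNER JOIN keeps only pairs where the ON condition holds.
Matching on a.acct_id = b.acct_id. A NULL in a compared column never satisfies the condition.
- a[0] acct_id=NULL → no match; dropped.
- a[1] acct_id=2 → 1 match(es) in b → 1 row(s).
- a[2] acct_id=6 → no match; dropped.
- a[3] acct_id=6 → no match; dropped.
- a[4] acct_id=2 → 1 match(es) in b → 1 row(s).
- a[5] acct_id=6 → no match; dropped.
- a[6] acct_id=3 → no match; dropped.
- a[7] acct_id=1 → no match; dropped.
After projecting and ordering:
a.acct_id | b.acct_id | b.kind | b.amt
2 | 2 | credit | 281
2 | 2 | credit | 281

(2, 2, credit, 281); (2, 2, credit, 281)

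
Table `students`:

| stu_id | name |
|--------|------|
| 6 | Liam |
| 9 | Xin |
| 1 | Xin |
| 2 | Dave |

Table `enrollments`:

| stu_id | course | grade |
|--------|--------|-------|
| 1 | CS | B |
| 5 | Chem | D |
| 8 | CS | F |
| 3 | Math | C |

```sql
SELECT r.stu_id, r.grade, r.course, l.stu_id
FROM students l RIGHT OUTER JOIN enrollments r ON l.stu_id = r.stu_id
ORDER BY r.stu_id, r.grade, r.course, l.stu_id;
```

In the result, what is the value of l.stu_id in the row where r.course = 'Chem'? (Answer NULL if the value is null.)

NULL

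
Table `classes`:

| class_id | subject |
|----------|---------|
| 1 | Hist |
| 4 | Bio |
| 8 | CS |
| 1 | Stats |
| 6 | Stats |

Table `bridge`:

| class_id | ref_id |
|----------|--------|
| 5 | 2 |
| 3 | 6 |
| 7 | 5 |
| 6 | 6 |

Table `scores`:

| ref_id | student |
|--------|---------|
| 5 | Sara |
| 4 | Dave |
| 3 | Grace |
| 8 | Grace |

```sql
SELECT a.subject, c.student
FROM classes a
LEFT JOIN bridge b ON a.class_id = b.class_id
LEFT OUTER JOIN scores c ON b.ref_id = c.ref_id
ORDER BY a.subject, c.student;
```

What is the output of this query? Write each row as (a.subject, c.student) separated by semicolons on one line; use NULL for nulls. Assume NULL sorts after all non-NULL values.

Step 1 — a LEFT JOIN b on class_id → 5 row(s).
Then LEFT JOIN `scores c` on ref_id: each of those 5 rows is kept; rows whose b.ref_id has no match in c get NULL for c's columns.

(Bio, NULL); (CS, NULL); (Hist, NULL); (Stats, NULL); (Stats, NULL)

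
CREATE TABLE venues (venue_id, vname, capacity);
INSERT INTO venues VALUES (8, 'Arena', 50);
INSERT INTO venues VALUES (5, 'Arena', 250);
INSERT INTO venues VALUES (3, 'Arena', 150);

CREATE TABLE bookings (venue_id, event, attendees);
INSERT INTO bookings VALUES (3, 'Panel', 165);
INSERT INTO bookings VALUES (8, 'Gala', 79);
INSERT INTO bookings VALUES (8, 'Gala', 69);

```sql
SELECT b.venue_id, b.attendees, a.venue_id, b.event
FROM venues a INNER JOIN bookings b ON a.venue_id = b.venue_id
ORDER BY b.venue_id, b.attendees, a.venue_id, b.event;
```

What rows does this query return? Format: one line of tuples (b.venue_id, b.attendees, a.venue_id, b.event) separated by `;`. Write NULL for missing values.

(3, 165, 3, Panel); (8, 69, 8, Gala); (8, 79, 8, Gala)

INNER JOIN keeps only pairs where the ON condition holds.
Matching on a.venue_id = b.venue_id.
- a (venue_id=8) pairs with 2 row(s) of b.
- a (venue_id=5) has no partner → excluded.
- a (venue_id=3) pairs with 1 row(s) of b.
After projecting and ordering:
b.venue_id | b.attendees | a.venue_id | b.event
3 | 165 | 3 | Panel
8 | 69 | 8 | Gala
8 | 79 | 8 | Gala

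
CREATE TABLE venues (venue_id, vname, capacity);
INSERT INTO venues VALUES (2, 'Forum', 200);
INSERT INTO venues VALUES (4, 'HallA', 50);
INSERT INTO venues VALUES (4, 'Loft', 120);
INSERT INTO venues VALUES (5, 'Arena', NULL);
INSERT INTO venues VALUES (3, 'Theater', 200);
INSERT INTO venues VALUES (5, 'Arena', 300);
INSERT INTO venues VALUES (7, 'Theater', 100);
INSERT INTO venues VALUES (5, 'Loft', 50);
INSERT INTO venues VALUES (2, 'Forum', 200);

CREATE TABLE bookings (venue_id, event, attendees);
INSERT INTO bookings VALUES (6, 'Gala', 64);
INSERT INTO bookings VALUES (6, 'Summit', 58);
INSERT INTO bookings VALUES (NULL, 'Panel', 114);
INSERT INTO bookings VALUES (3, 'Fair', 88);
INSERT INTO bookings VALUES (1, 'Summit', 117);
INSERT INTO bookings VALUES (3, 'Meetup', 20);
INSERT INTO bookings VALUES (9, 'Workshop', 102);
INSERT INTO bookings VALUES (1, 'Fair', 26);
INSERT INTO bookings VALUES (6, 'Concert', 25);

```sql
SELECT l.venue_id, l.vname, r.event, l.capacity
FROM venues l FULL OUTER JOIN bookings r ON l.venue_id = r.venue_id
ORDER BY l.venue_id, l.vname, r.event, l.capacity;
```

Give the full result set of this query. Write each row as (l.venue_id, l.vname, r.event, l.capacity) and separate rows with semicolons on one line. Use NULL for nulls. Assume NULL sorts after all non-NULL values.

FULL OUTER JOIN keeps every row from both sides; unmatched rows get NULL for the other side's columns.
Matching on l.venue_id = r.venue_id. A NULL in a compared column never satisfies the condition.
Matched pairs: 2; unmatched l rows kept: 8; unmatched r rows kept: 7.

(2, Forum, NULL, 200); (2, Forum, NULL, 200); (3, Theater, Fair, 200); (3, Theater, Meetup, 200); (4, HallA, NULL, 50); (4, Loft, NULL, 120); (5, Arena, NULL, 300); (5, Arena, NULL, NULL); (5, Loft, NULL, 50); (7, Theater, NULL, 100); (NULL, NULL, Concert, NULL); (NULL, NULL, Fair, NULL); (NULL, NULL, Gala, NULL); (NULL, NULL, Panel, NULL); (NULL, NULL, Summit, NULL); (NULL, NULL, Summit, NULL); (NULL, NULL, Workshop, NULL)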